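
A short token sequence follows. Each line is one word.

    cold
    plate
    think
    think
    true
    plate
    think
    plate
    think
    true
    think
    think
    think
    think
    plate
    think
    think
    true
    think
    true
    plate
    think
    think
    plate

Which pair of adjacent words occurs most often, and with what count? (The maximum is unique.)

Bigram frequencies (highest first):
  think think: 6
  plate think: 5
  think true: 4
  think plate: 3
  true plate: 2
  true think: 2
  … (1 more, each ≤ 1)

"think think", 6 times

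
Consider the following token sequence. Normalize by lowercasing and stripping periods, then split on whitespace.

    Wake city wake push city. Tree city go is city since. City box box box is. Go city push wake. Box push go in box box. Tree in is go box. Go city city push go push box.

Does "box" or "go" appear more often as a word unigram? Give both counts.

"box": 8 occurrences
"go": 6 occurrences

"box" (8 vs 6)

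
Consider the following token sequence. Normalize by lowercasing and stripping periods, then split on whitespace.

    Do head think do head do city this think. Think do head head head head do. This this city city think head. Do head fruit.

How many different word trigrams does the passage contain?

21

25 tokens → 23 trigram windows in total.
Repeated trigrams (each contributes count−1 duplicates):
  head head head: 2
  think do head: 2
2 duplicate windows → 23 − 2 = 21 distinct.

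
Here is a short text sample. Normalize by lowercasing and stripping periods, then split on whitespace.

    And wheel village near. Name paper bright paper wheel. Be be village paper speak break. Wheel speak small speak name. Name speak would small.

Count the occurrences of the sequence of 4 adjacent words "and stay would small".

0

Scanning the 21 overlapping 4-gram windows for "and stay would small":
  (none found)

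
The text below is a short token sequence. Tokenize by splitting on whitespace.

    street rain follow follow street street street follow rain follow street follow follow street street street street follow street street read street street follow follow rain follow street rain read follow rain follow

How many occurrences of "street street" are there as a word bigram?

Scanning the 32 overlapping bigram windows for "street street":
  position 5–6: street street
  position 6–7: street street
  position 14–15: street street
  position 15–16: street street
  position 16–17: street street
  position 19–20: street street
  position 22–23: street street

7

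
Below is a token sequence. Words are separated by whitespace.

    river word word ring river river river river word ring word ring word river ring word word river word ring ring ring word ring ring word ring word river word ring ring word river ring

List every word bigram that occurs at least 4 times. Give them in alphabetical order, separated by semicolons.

ring ring; ring word; river word; word ring; word river

Bigram counts meeting the condition (at least 4 times):
  ring ring: 4
  ring word: 7
  river word: 4
  word ring: 7
  word river: 4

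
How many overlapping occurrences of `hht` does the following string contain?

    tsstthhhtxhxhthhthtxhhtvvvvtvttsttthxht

3

Sliding a length-3 window over the 39 characters (37 positions):
  position 7–9: hht
  position 15–17: hht
  position 21–23: hht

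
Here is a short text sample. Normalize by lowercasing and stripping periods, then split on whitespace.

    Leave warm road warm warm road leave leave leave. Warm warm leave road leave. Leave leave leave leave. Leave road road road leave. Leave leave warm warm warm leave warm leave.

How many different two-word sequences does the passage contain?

9

31 tokens → 30 bigram windows in total.
Repeated bigrams (each contributes count−1 duplicates):
  leave leave: 9
  leave warm: 4
  warm warm: 4
  road leave: 3
  warm leave: 3
  leave road: 2
  road road: 2
  warm road: 2
21 duplicate windows → 30 − 21 = 9 distinct.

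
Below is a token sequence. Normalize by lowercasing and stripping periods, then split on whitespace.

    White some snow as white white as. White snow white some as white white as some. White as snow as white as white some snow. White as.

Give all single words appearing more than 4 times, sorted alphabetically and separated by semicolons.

Unigram counts meeting the condition (more than 4 times):
  as: 8
  white: 11

as; white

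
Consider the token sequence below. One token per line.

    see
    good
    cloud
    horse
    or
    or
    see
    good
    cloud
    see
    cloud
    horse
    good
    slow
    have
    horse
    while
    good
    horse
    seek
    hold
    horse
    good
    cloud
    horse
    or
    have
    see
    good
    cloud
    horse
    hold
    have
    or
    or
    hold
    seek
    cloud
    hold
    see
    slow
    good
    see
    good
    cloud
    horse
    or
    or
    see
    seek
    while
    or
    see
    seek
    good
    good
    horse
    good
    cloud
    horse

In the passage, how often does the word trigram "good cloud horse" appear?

5

Scanning the 58 overlapping trigram windows for "good cloud horse":
  position 2–4: good cloud horse
  position 23–25: good cloud horse
  position 29–31: good cloud horse
  position 44–46: good cloud horse
  position 58–60: good cloud horse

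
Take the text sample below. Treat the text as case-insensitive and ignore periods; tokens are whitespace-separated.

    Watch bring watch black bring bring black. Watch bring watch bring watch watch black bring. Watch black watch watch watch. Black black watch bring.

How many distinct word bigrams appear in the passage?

9

24 tokens → 23 bigram windows in total.
Repeated bigrams (each contributes count−1 duplicates):
  bring watch: 4
  watch black: 4
  watch bring: 4
  black watch: 3
  watch watch: 3
  black bring: 2
14 duplicate windows → 23 − 14 = 9 distinct.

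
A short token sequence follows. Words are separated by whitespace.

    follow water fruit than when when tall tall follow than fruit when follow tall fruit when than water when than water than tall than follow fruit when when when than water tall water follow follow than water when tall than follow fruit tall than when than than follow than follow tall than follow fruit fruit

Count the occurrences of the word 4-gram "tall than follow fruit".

3

Scanning the 52 overlapping 4-gram windows for "tall than follow fruit":
  position 23–26: tall than follow fruit
  position 39–42: tall than follow fruit
  position 51–54: tall than follow fruit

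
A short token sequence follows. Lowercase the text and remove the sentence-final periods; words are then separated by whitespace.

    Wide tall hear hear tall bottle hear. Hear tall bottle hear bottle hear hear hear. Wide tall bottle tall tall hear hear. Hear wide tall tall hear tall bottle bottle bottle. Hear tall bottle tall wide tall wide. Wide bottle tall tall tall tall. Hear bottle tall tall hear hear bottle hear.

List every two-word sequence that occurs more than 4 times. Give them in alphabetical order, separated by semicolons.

Bigram counts meeting the condition (more than 4 times):
  bottle hear: 5
  hear hear: 7
  tall bottle: 5
  tall hear: 5
  tall tall: 6

bottle hear; hear hear; tall bottle; tall hear; tall tall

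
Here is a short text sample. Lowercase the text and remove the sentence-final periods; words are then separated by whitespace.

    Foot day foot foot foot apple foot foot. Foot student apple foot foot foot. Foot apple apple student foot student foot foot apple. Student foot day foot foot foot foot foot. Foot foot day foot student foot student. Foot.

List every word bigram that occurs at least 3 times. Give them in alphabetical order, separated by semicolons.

day foot; foot apple; foot day; foot foot; foot student; student foot

Bigram counts meeting the condition (at least 3 times):
  day foot: 3
  foot apple: 3
  foot day: 3
  foot foot: 14
  foot student: 4
  student foot: 5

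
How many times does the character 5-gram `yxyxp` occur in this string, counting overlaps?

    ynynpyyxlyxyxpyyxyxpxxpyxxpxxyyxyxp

Sliding a length-5 window over the 35 characters (31 positions):
  position 10–14: yxyxp
  position 16–20: yxyxp
  position 31–35: yxyxp

3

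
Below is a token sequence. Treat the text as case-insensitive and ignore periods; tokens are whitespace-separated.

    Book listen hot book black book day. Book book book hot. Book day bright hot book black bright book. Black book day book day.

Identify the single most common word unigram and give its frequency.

"book", 11 times

Unigram frequencies (highest first):
  book: 11
  day: 4
  hot: 3
  black: 3
  bright: 2
  listen: 1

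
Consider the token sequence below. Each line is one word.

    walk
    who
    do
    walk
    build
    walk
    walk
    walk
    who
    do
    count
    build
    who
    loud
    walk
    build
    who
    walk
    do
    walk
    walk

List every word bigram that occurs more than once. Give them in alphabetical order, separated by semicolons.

Bigram counts meeting the condition (more than once):
  build who: 2
  do walk: 2
  walk build: 2
  walk walk: 3
  walk who: 2
  who do: 2

build who; do walk; walk build; walk walk; walk who; who do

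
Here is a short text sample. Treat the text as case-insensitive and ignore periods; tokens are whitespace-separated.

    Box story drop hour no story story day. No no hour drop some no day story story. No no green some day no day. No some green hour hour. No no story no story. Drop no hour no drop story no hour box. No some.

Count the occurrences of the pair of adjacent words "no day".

2

Scanning the 44 overlapping bigram windows for "no day":
  position 14–15: no day
  position 23–24: no day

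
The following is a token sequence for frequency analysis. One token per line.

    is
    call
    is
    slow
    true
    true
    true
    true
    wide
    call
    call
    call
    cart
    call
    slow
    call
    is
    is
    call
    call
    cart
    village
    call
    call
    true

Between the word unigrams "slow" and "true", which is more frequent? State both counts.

"slow": 2 occurrences
"true": 5 occurrences

"true" (5 vs 2)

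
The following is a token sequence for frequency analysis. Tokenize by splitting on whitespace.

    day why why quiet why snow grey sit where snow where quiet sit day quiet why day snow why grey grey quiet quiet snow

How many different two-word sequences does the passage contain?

24 tokens → 23 bigram windows in total.
Repeated bigrams (each contributes count−1 duplicates):
  quiet why: 2
1 duplicate windows → 23 − 1 = 22 distinct.

22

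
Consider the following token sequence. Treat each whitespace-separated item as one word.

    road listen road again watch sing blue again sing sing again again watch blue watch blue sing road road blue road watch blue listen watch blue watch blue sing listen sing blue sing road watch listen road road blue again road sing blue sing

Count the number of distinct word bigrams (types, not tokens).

44 tokens → 43 bigram windows in total.
Repeated bigrams (each contributes count−1 duplicates):
  watch blue: 5
  blue sing: 4
  sing blue: 3
  again watch: 2
  blue again: 2
  blue watch: 2
  listen road: 2
  road blue: 2
  … (3 more repeated)
17 duplicate windows → 43 − 17 = 26 distinct.

26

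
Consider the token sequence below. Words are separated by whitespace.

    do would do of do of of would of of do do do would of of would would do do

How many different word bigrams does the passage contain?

20 tokens → 19 bigram windows in total.
Repeated bigrams (each contributes count−1 duplicates):
  do do: 3
  of of: 3
  do of: 2
  do would: 2
  of do: 2
  of would: 2
  would do: 2
  would of: 2
10 duplicate windows → 19 − 10 = 9 distinct.

9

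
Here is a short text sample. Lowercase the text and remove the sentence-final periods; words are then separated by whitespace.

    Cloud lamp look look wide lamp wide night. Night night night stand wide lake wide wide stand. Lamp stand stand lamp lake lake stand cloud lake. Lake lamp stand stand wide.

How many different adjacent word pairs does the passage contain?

31 tokens → 30 bigram windows in total.
Repeated bigrams (each contributes count−1 duplicates):
  night night: 3
  lake lake: 2
  lamp stand: 2
  stand lamp: 2
  stand stand: 2
  stand wide: 2
7 duplicate windows → 30 − 7 = 23 distinct.

23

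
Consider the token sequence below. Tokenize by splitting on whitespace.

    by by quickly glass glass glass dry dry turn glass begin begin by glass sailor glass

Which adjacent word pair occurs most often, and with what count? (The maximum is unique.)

"glass glass", 2 times

Bigram frequencies (highest first):
  glass glass: 2
  by by: 1
  by quickly: 1
  quickly glass: 1
  glass dry: 1
  dry dry: 1
  … (8 more, each ≤ 1)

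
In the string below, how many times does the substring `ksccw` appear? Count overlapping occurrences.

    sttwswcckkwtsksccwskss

1

Sliding a length-5 window over the 22 characters (18 positions):
  position 14–18: ksccw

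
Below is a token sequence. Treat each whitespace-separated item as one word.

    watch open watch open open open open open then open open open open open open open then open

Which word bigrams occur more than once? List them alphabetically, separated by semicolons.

open open; open then; then open; watch open

Bigram counts meeting the condition (more than once):
  open open: 10
  open then: 2
  then open: 2
  watch open: 2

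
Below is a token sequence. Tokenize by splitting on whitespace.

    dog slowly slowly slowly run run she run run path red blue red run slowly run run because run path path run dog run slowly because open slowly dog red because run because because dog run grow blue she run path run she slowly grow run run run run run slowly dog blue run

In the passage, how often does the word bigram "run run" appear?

7

Scanning the 53 overlapping bigram windows for "run run":
  position 5–6: run run
  position 8–9: run run
  position 16–17: run run
  position 46–47: run run
  position 47–48: run run
  position 48–49: run run
  position 49–50: run run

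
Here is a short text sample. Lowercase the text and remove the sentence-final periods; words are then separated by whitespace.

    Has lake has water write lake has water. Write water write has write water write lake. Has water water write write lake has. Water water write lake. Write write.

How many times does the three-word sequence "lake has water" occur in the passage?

Scanning the 27 overlapping trigram windows for "lake has water":
  position 2–4: lake has water
  position 6–8: lake has water
  position 16–18: lake has water
  position 22–24: lake has water

4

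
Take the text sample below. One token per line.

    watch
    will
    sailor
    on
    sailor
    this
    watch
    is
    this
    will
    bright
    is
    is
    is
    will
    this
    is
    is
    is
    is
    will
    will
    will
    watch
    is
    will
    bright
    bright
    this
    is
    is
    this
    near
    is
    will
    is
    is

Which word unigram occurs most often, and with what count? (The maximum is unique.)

Unigram frequencies (highest first):
  is: 14
  will: 8
  this: 5
  watch: 3
  bright: 3
  sailor: 2
  … (2 more, each ≤ 1)

"is", 14 times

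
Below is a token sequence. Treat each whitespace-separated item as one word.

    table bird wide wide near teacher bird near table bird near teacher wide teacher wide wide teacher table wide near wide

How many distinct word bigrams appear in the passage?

21 tokens → 20 bigram windows in total.
Repeated bigrams (each contributes count−1 duplicates):
  bird near: 2
  near teacher: 2
  table bird: 2
  teacher wide: 2
  wide near: 2
  wide teacher: 2
  wide wide: 2
7 duplicate windows → 20 − 7 = 13 distinct.

13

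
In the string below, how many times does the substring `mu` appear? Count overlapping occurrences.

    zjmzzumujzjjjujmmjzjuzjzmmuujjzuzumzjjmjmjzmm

2

Sliding a length-2 window over the 45 characters (44 positions):
  position 7–8: mu
  position 26–27: mu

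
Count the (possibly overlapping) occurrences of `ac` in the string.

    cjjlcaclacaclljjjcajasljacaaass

4

Sliding a length-2 window over the 31 characters (30 positions):
  position 6–7: ac
  position 9–10: ac
  position 11–12: ac
  position 25–26: ac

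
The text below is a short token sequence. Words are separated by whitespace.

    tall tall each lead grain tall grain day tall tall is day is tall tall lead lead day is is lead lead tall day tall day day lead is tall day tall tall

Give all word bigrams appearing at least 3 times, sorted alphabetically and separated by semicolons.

day tall; tall day; tall tall

Bigram counts meeting the condition (at least 3 times):
  day tall: 3
  tall day: 3
  tall tall: 4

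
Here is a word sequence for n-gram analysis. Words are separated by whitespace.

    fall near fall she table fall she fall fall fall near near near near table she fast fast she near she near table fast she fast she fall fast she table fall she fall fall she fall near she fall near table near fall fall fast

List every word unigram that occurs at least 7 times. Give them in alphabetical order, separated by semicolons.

Unigram counts meeting the condition (at least 7 times):
  fall: 14
  near: 10
  she: 11

fall; near; she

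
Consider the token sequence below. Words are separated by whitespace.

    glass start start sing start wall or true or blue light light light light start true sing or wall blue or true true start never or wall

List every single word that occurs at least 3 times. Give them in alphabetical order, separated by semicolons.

Unigram counts meeting the condition (at least 3 times):
  light: 4
  or: 5
  start: 5
  true: 4
  wall: 3

light; or; start; true; wall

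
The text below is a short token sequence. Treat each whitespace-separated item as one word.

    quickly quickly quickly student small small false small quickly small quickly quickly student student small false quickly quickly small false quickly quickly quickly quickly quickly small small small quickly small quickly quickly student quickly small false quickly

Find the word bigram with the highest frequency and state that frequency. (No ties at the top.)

"quickly quickly", 9 times

Bigram frequencies (highest first):
  quickly quickly: 9
  quickly small: 5
  small false: 4
  small quickly: 4
  quickly student: 3
  small small: 3
  … (5 more, each ≤ 3)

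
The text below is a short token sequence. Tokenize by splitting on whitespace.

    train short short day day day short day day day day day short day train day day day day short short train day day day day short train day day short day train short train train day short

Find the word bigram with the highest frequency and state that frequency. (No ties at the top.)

"day day", 13 times

Bigram frequencies (highest first):
  day day: 13
  day short: 6
  short day: 4
  train day: 4
  short train: 3
  train short: 2
  … (3 more, each ≤ 2)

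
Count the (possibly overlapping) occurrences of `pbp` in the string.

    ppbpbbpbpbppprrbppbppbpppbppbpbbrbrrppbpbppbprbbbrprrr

Sliding a length-3 window over the 54 characters (52 positions):
  position 2–4: pbp
  position 7–9: pbp
  position 9–11: pbp
  position 18–20: pbp
  position 21–23: pbp
  position 25–27: pbp
  position 28–30: pbp
  position 38–40: pbp
  position 40–42: pbp
  position 43–45: pbp

10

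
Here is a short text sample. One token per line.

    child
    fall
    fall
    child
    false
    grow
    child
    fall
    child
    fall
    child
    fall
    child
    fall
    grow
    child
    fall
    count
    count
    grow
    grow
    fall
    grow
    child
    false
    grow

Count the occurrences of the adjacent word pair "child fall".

6

Scanning the 25 overlapping bigram windows for "child fall":
  position 1–2: child fall
  position 7–8: child fall
  position 9–10: child fall
  position 11–12: child fall
  position 13–14: child fall
  position 16–17: child fall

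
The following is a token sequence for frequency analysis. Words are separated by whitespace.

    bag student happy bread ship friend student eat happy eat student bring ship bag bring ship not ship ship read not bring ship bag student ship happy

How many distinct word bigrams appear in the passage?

22

27 tokens → 26 bigram windows in total.
Repeated bigrams (each contributes count−1 duplicates):
  bring ship: 3
  bag student: 2
  ship bag: 2
4 duplicate windows → 26 − 4 = 22 distinct.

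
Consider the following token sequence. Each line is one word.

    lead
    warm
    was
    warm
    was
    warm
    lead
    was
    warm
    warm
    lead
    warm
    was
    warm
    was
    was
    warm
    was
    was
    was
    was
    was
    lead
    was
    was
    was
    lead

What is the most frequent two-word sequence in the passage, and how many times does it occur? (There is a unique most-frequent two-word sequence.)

Bigram frequencies (highest first):
  was was: 7
  warm was: 5
  was warm: 5
  lead warm: 2
  warm lead: 2
  lead was: 2
  … (2 more, each ≤ 2)

"was was", 7 times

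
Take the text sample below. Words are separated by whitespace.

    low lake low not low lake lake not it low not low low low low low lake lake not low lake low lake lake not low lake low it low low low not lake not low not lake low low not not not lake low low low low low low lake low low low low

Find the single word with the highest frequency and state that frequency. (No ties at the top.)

Unigram frequencies (highest first):
  low: 29
  lake: 13
  not: 11
  it: 2

"low", 29 times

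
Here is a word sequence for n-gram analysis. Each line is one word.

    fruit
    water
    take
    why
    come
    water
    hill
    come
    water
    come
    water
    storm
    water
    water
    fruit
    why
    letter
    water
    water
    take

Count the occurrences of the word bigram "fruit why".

Scanning the 19 overlapping bigram windows for "fruit why":
  position 15–16: fruit why

1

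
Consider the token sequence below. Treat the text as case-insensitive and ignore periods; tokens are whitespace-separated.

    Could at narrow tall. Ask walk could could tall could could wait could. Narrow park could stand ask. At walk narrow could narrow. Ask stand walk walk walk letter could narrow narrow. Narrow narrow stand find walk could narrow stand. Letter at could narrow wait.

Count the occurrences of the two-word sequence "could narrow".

Scanning the 44 overlapping bigram windows for "could narrow":
  position 13–14: could narrow
  position 22–23: could narrow
  position 30–31: could narrow
  position 38–39: could narrow
  position 43–44: could narrow

5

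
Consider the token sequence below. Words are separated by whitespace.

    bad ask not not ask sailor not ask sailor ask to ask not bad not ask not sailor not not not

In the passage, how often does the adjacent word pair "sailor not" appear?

2

Scanning the 20 overlapping bigram windows for "sailor not":
  position 6–7: sailor not
  position 18–19: sailor not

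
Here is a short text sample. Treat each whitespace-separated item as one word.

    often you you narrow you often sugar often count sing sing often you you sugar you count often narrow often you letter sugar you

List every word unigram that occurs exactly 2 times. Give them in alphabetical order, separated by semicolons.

count; narrow; sing

Unigram counts meeting the condition (exactly 2 times):
  count: 2
  narrow: 2
  sing: 2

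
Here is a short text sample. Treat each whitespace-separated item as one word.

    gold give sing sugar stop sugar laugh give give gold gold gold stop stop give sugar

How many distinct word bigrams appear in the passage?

14

16 tokens → 15 bigram windows in total.
Repeated bigrams (each contributes count−1 duplicates):
  gold gold: 2
1 duplicate windows → 15 − 1 = 14 distinct.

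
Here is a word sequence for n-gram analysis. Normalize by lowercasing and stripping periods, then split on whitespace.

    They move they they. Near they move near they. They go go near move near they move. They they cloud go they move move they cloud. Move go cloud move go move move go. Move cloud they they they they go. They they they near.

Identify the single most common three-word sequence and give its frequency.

"they they they", 3 times

Trigram frequencies (highest first):
  they they they: 3
  they move they: 2
  move they they: 2
  they they near: 2
  near they move: 2
  move near they: 2
  … (27 more, each ≤ 2)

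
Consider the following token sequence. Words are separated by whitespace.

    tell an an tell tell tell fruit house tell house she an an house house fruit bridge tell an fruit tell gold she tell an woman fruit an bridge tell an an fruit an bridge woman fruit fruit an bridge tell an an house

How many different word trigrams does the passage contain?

44 tokens → 42 trigram windows in total.
Repeated trigrams (each contributes count−1 duplicates):
  bridge tell an: 3
  fruit an bridge: 3
  tell an an: 3
  an an house: 2
  an bridge tell: 2
8 duplicate windows → 42 − 8 = 34 distinct.

34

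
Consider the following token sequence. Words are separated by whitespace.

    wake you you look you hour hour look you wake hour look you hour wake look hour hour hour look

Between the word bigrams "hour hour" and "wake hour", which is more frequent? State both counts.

"hour hour" (3 vs 1)

"hour hour": 3 occurrences
"wake hour": 1 occurrence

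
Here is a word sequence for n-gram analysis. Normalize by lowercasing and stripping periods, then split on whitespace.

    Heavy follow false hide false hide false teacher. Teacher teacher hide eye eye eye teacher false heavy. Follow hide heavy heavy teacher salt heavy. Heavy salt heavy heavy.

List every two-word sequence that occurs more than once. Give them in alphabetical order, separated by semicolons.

eye eye; false hide; heavy follow; heavy heavy; hide false; salt heavy; teacher teacher

Bigram counts meeting the condition (more than once):
  eye eye: 2
  false hide: 2
  heavy follow: 2
  heavy heavy: 3
  hide false: 2
  salt heavy: 2
  teacher teacher: 2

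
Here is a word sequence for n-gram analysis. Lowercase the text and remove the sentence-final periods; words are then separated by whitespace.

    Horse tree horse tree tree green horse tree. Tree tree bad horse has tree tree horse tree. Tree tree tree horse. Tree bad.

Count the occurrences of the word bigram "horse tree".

5

Scanning the 22 overlapping bigram windows for "horse tree":
  position 1–2: horse tree
  position 3–4: horse tree
  position 7–8: horse tree
  position 16–17: horse tree
  position 21–22: horse tree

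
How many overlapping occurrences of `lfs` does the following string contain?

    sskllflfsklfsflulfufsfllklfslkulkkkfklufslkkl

3

Sliding a length-3 window over the 45 characters (43 positions):
  position 7–9: lfs
  position 11–13: lfs
  position 26–28: lfs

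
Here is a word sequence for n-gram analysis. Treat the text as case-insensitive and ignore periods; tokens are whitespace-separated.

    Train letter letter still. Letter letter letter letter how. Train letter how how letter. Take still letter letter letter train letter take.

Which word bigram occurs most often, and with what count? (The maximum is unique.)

Bigram frequencies (highest first):
  letter letter: 6
  train letter: 3
  still letter: 2
  letter how: 2
  letter take: 2
  letter still: 1
  … (5 more, each ≤ 1)

"letter letter", 6 times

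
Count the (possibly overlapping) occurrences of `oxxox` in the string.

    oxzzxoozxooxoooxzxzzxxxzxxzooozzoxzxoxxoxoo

Sliding a length-5 window over the 43 characters (39 positions):
  position 37–41: oxxox

1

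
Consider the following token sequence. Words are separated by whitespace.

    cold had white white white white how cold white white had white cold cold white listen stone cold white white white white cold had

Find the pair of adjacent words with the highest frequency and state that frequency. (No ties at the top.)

Bigram frequencies (highest first):
  white white: 7
  cold white: 3
  cold had: 2
  had white: 2
  white cold: 2
  white how: 1
  … (6 more, each ≤ 1)

"white white", 7 times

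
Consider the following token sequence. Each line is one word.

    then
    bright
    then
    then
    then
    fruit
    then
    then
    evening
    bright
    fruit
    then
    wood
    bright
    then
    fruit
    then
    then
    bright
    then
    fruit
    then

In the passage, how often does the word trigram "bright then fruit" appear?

Scanning the 20 overlapping trigram windows for "bright then fruit":
  position 14–16: bright then fruit
  position 19–21: bright then fruit

2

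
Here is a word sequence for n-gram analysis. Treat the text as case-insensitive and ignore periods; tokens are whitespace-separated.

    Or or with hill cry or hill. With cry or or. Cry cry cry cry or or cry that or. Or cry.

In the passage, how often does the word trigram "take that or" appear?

0

Scanning the 20 overlapping trigram windows for "take that or":
  (none found)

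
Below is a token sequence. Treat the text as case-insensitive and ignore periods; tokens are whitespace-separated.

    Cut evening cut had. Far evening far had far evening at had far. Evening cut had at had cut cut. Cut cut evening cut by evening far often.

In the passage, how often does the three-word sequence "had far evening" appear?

Scanning the 26 overlapping trigram windows for "had far evening":
  position 4–6: had far evening
  position 8–10: had far evening
  position 12–14: had far evening

3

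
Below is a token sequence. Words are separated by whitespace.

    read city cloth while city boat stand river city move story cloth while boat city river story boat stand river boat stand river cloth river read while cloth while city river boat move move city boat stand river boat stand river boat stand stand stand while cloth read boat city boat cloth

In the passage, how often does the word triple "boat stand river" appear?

5

Scanning the 50 overlapping trigram windows for "boat stand river":
  position 6–8: boat stand river
  position 18–20: boat stand river
  position 21–23: boat stand river
  position 36–38: boat stand river
  position 39–41: boat stand river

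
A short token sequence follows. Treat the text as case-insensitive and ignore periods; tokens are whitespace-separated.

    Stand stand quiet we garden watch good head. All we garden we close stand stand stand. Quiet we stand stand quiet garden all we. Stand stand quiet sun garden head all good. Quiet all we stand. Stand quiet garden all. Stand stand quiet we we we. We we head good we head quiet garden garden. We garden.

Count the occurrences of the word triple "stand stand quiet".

Scanning the 55 overlapping trigram windows for "stand stand quiet":
  position 1–3: stand stand quiet
  position 15–17: stand stand quiet
  position 19–21: stand stand quiet
  position 25–27: stand stand quiet
  position 36–38: stand stand quiet
  position 41–43: stand stand quiet

6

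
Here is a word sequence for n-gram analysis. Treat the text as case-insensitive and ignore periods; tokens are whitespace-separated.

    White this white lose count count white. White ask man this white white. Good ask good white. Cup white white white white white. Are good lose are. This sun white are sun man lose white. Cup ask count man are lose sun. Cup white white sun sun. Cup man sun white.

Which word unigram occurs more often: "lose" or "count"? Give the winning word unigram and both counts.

"lose": 4 occurrences
"count": 3 occurrences

"lose" (4 vs 3)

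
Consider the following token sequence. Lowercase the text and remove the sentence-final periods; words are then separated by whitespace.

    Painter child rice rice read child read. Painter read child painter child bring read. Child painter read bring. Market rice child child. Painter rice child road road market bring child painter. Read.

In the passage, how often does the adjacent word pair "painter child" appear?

Scanning the 31 overlapping bigram windows for "painter child":
  position 1–2: painter child
  position 11–12: painter child

2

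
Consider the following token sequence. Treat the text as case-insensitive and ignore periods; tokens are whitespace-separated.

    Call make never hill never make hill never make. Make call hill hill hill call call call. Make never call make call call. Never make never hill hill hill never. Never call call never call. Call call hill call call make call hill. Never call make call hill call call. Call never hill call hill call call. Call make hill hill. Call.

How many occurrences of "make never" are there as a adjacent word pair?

3

Scanning the 61 overlapping bigram windows for "make never":
  position 2–3: make never
  position 18–19: make never
  position 25–26: make never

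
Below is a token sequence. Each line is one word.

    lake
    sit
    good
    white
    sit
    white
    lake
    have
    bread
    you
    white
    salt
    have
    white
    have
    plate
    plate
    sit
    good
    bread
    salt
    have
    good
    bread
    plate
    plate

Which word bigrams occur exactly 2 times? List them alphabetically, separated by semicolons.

Bigram counts meeting the condition (exactly 2 times):
  good bread: 2
  plate plate: 2
  salt have: 2
  sit good: 2

good bread; plate plate; salt have; sit good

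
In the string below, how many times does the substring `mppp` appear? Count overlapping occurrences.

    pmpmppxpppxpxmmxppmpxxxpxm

Sliding a length-4 window over the 26 characters (23 positions):
  (no match at any position)

0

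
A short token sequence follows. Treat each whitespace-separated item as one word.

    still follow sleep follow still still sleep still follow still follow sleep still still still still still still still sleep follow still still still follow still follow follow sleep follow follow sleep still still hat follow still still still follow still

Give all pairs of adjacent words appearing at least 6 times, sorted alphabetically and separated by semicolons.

Bigram counts meeting the condition (at least 6 times):
  follow still: 6
  still follow: 6
  still still: 12

follow still; still follow; still still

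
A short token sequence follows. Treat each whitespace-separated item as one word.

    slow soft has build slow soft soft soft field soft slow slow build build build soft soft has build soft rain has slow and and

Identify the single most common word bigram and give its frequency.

"soft soft", 3 times

Bigram frequencies (highest first):
  soft soft: 3
  slow soft: 2
  soft has: 2
  has build: 2
  build build: 2
  build soft: 2
  … (11 more, each ≤ 1)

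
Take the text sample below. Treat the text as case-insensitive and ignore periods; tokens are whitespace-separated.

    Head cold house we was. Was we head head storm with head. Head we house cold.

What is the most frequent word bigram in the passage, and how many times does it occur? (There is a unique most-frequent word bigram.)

Bigram frequencies (highest first):
  head head: 2
  head cold: 1
  cold house: 1
  house we: 1
  we was: 1
  was was: 1
  … (8 more, each ≤ 1)

"head head", 2 times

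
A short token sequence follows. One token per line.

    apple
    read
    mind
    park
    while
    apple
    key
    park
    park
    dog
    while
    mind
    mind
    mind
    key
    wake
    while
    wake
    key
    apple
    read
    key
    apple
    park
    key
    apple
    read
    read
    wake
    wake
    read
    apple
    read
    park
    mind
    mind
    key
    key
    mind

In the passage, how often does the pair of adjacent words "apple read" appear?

4

Scanning the 38 overlapping bigram windows for "apple read":
  position 1–2: apple read
  position 20–21: apple read
  position 26–27: apple read
  position 32–33: apple read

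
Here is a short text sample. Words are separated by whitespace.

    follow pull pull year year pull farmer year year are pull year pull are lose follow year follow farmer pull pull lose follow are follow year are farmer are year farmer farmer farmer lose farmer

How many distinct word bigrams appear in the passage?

26

35 tokens → 34 bigram windows in total.
Repeated bigrams (each contributes count−1 duplicates):
  farmer farmer: 2
  follow year: 2
  lose follow: 2
  pull pull: 2
  pull year: 2
  year are: 2
  year pull: 2
  year year: 2
8 duplicate windows → 34 − 8 = 26 distinct.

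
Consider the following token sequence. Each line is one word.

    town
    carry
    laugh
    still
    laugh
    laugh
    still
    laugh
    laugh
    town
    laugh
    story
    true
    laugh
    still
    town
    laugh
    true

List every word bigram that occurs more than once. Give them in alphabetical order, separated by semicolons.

laugh laugh; laugh still; still laugh; town laugh

Bigram counts meeting the condition (more than once):
  laugh laugh: 2
  laugh still: 3
  still laugh: 2
  town laugh: 2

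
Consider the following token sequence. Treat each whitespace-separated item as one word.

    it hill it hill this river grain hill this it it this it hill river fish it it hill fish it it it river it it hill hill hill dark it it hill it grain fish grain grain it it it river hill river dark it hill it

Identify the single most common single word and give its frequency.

"it", 20 times

Unigram frequencies (highest first):
  it: 20
  hill: 11
  river: 5
  grain: 4
  this: 3
  fish: 3
  … (1 more, each ≤ 2)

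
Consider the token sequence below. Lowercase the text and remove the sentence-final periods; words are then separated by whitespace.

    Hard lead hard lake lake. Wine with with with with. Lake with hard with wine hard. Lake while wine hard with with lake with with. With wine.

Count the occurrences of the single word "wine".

Scanning the 27 tokens for "wine":
  position 6: wine
  position 15: wine
  position 19: wine
  position 27: wine

4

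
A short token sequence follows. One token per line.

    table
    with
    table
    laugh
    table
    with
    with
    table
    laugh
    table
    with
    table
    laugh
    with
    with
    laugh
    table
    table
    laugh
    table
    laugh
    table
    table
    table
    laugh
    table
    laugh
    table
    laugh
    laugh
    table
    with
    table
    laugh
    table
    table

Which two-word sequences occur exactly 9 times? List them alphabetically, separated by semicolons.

Bigram counts meeting the condition (exactly 9 times):
  laugh table: 9
  table laugh: 9

laugh table; table laugh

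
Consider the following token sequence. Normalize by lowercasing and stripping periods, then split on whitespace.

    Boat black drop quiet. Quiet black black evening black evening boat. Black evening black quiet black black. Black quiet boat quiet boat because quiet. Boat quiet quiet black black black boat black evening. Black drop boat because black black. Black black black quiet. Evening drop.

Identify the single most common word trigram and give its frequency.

Trigram frequencies (highest first):
  black black black: 5
  quiet black black: 3
  black evening black: 3
  quiet quiet black: 2
  boat black evening: 2
  black black quiet: 2
  … (25 more, each ≤ 2)

"black black black", 5 times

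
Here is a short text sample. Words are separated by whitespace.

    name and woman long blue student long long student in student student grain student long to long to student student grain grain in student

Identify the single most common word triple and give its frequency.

"student student grain", 2 times

Trigram frequencies (highest first):
  student student grain: 2
  name and woman: 1
  and woman long: 1
  woman long blue: 1
  long blue student: 1
  blue student long: 1
  … (15 more, each ≤ 1)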